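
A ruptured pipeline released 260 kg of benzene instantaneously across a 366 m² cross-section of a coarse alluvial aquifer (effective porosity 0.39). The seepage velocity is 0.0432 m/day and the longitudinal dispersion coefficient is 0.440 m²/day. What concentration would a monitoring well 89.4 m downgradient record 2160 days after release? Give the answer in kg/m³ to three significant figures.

0.0166 kg/m³

For an instantaneous plane source, C(x,t) = M/(n_e·A·√(4πDt)) · exp(−(x−vt)²/(4Dt)), with n_e·A the pore (flow) area.
Plume center vt = 0.0432 × 2160 = 93.312 m, so the well at 89.4 m is 3.912 m upgradient of the peak.
√(4πDt) = 109.3 m, giving peak height M/(n_e·A·√(4πDt)) = 260/(0.39 × 366 × 109.3) = 0.01667 kg/m³.
(x−vt)²/(4Dt) = (-3.912)²/(4 × 0.440 × 2160) = 0.004026; exp(−0.004026) = 0.9960.
C = 0.01667 × 0.9960 = 0.0166 kg/m³.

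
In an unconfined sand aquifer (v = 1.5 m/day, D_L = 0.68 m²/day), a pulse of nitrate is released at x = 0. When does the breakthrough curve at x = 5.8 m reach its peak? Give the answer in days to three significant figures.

3.58 days

For the 1D instantaneous-source solution, setting ∂C/∂t = 0 at fixed x gives v²t² + 2Dt − x² = 0, so t = (√(D² + v²x²) − D)/v².
√(D² + v²x²) = √(0.68² + 1.5² × 5.8²) = 8.727; v² = 2.25.
t = (8.727 − 0.68)/2.25 = 3.58 days (vs. the pure-advection estimate x/v = 3.87 d).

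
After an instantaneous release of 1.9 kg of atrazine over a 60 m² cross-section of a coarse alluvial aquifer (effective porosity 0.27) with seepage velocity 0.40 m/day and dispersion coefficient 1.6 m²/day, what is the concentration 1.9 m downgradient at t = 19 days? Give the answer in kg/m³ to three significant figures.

For an instantaneous plane source, C(x,t) = M/(n_e·A·√(4πDt)) · exp(−(x−vt)²/(4Dt)), with n_e·A the pore (flow) area.
Plume center vt = 0.40 × 19 = 7.6 m, so the well at 1.9 m is 5.7 m upgradient of the peak.
√(4πDt) = 19.55 m, giving peak height M/(n_e·A·√(4πDt)) = 1.9/(0.27 × 60 × 19.55) = 0.005999 kg/m³.
(x−vt)²/(4Dt) = (-5.7)²/(4 × 1.6 × 19) = 0.2672; exp(−0.2672) = 0.7655.
C = 0.005999 × 0.7655 = 0.00459 kg/m³.

0.00459 kg/m³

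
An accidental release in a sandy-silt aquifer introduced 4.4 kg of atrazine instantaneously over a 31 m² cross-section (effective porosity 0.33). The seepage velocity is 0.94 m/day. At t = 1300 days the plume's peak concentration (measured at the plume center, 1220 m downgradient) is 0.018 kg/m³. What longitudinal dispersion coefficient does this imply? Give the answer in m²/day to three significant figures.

0.0350 m²/day

At the plume center C_max = M/(n_e·A·√(4πDt)), so D = M²/(4πt·(n_e·A·C_max)²).
n_e·A·C_max = 0.33 × 31 × 0.018 = 0.1841 kg/m.
D = 4.4²/(4π × 1300 × 0.1841²) = 0.0350 m²/day.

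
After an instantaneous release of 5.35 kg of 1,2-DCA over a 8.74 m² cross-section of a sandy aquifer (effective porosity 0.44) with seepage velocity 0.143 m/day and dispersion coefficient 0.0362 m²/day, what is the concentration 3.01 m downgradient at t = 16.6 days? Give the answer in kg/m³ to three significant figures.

For an instantaneous plane source, C(x,t) = M/(n_e·A·√(4πDt)) · exp(−(x−vt)²/(4Dt)), with n_e·A the pore (flow) area.
Plume center vt = 0.143 × 16.6 = 2.3738 m, so the well at 3.01 m is 0.6362 m downgradient of the peak.
√(4πDt) = 2.748 m, giving peak height M/(n_e·A·√(4πDt)) = 5.35/(0.44 × 8.74 × 2.748) = 0.5063 kg/m³.
(x−vt)²/(4Dt) = (0.6362)²/(4 × 0.0362 × 16.6) = 0.1684; exp(−0.1684) = 0.8450.
C = 0.5063 × 0.8450 = 0.428 kg/m³.

0.428 kg/m³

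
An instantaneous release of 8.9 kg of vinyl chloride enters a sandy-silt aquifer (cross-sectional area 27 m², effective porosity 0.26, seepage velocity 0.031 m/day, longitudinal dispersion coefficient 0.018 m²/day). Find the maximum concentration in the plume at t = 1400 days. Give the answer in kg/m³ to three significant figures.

The peak of an instantaneous 1D plume sits at x = vt; there the Gaussian factor is 1 and C_max = M/(n_e·A·√(4πDt)), where n_e·A is the pore area the mass is dissolved in.
√(4πDt) = √(4π × 0.018 × 1400) = 17.80 m, so C_max = 8.9/(0.26 × 27 × 17.80) = 0.0712 kg/m³.

0.0712 kg/m³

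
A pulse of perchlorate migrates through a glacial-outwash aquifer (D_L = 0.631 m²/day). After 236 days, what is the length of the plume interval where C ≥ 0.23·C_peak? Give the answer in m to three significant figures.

59.2 m

The plume is Gaussian with σ = √(2Dt) = √(2 × 0.631 × 236) = 17.26 m.
C/C_peak = exp(−Δx²/(2σ²)) = 0.23 ⇒ Δx = σ·√(−2 ln 0.23) = 17.26 × 1.714 = 29.58 m.
Width = 2Δx = 59.2 m.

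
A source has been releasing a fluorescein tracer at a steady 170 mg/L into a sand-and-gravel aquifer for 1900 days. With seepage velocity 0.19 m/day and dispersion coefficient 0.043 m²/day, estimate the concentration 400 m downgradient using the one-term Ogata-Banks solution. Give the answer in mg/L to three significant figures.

For a continuous step input, C/C₀ ≈ ½·erfc((x−vt)/(2√(Dt))).
vt = 0.19 × 1900 = 361 m and 2√(Dt) = 2√(0.043 × 1900) = 18.08 m.
Argument (x−vt)/(2√(Dt)) = (400 − 361)/18.08 = 2.157; ½·erfc(2.157) = 0.001142.
C = 170 × 0.001142 = 0.194 mg/L.

0.194 mg/L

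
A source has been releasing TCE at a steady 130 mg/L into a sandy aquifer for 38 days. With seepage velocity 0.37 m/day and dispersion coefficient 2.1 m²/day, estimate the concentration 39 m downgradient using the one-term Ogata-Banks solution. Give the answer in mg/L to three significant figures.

For a continuous step input, C/C₀ ≈ ½·erfc((x−vt)/(2√(Dt))).
vt = 0.37 × 38 = 14.06 m and 2√(Dt) = 2√(2.1 × 38) = 17.87 m.
Argument (x−vt)/(2√(Dt)) = (39 − 14.06)/17.87 = 1.396; ½·erfc(1.396) = 0.02418.
C = 130 × 0.02418 = 3.14 mg/L.

3.14 mg/L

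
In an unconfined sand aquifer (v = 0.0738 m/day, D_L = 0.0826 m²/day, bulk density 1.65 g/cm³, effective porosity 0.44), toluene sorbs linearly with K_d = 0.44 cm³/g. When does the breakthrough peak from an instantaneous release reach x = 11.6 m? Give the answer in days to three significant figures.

378 days

Retardation factor R = 1 + ρ_b·K_d/n = 1 + 1.65 × 0.44/0.44 = 2.650.
Sorption retards both mechanisms: v_R = v/R = 0.02785 m/day, D_R = D/R = 0.03117 m²/day.
Peak time from v_R²t² + 2D_R t − x² = 0: t = (√(D_R² + v_R²x²) − D_R)/v_R².
√(D_R² + v_R²x²) = √(0.03117² + 0.02785² × 11.6²) = 0.3246; v_R² = 0.0007756.
t = (0.3246 − 0.03117)/0.0007756 = 378 days.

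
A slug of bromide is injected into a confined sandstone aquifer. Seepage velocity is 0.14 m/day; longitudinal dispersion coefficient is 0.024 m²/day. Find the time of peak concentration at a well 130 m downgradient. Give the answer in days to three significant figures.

927 days

For the 1D instantaneous-source solution, setting ∂C/∂t = 0 at fixed x gives v²t² + 2Dt − x² = 0, so t = (√(D² + v²x²) − D)/v².
√(D² + v²x²) = √(0.024² + 0.14² × 130²) = 18.20; v² = 0.0196.
t = (18.20 − 0.024)/0.0196 = 927 days (vs. the pure-advection estimate x/v = 929 d).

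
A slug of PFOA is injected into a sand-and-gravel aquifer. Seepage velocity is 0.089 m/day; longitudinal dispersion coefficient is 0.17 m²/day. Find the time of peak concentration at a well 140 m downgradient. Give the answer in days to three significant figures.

For the 1D instantaneous-source solution, setting ∂C/∂t = 0 at fixed x gives v²t² + 2Dt − x² = 0, so t = (√(D² + v²x²) − D)/v².
√(D² + v²x²) = √(0.17² + 0.089² × 140²) = 12.46; v² = 0.007921.
t = (12.46 − 0.17)/0.007921 = 1550 days (vs. the pure-advection estimate x/v = 1570 d).

1550 days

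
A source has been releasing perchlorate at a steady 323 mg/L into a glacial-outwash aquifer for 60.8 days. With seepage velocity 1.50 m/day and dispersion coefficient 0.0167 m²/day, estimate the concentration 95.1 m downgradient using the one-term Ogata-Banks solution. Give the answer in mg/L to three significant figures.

For a continuous step input, C/C₀ ≈ ½·erfc((x−vt)/(2√(Dt))).
vt = 1.50 × 60.8 = 91.2 m and 2√(Dt) = 2√(0.0167 × 60.8) = 2.015 m.
Argument (x−vt)/(2√(Dt)) = (95.1 − 91.2)/2.015 = 1.935; ½·erfc(1.935) = 0.003105.
C = 323 × 0.003105 = 1.00 mg/L.

1.00 mg/L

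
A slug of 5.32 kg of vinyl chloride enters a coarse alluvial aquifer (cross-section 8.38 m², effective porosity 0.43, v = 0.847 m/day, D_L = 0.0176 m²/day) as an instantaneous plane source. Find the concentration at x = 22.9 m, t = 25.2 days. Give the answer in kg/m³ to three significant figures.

For an instantaneous plane source, C(x,t) = M/(n_e·A·√(4πDt)) · exp(−(x−vt)²/(4Dt)), with n_e·A the pore (flow) area.
Plume center vt = 0.847 × 25.2 = 21.3444 m, so the well at 22.9 m is 1.5556 m downgradient of the peak.
√(4πDt) = 2.361 m, giving peak height M/(n_e·A·√(4πDt)) = 5.32/(0.43 × 8.38 × 2.361) = 0.6253 kg/m³.
(x−vt)²/(4Dt) = (1.5556)²/(4 × 0.0176 × 25.2) = 1.364; exp(−1.364) = 0.2556.
C = 0.6253 × 0.2556 = 0.160 kg/m³.

0.160 kg/m³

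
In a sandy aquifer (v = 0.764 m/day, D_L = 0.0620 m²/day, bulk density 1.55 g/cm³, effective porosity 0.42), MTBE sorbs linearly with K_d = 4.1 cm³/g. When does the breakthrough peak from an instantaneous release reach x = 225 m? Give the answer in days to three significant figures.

4750 days

Retardation factor R = 1 + ρ_b·K_d/n = 1 + 1.55 × 4.1/0.42 = 16.13.
Sorption retards both mechanisms: v_R = v/R = 0.04737 m/day, D_R = D/R = 0.003844 m²/day.
Peak time from v_R²t² + 2D_R t − x² = 0: t = (√(D_R² + v_R²x²) − D_R)/v_R².
√(D_R² + v_R²x²) = √(0.003844² + 0.04737² × 225²) = 10.66; v_R² = 0.002244.
t = (10.66 − 0.003844)/0.002244 = 4750 days.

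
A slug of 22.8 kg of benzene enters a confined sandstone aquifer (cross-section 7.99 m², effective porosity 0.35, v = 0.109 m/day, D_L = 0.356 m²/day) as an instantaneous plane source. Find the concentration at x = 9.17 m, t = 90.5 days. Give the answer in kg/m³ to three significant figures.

For an instantaneous plane source, C(x,t) = M/(n_e·A·√(4πDt)) · exp(−(x−vt)²/(4Dt)), with n_e·A the pore (flow) area.
Plume center vt = 0.109 × 90.5 = 9.8645 m, so the well at 9.17 m is 0.6945 m upgradient of the peak.
√(4πDt) = 20.12 m, giving peak height M/(n_e·A·√(4πDt)) = 22.8/(0.35 × 7.99 × 20.12) = 0.4052 kg/m³.
(x−vt)²/(4Dt) = (-0.6945)²/(4 × 0.356 × 90.5) = 0.003743; exp(−0.003743) = 0.9963.
C = 0.4052 × 0.9963 = 0.404 kg/m³.

0.404 kg/m³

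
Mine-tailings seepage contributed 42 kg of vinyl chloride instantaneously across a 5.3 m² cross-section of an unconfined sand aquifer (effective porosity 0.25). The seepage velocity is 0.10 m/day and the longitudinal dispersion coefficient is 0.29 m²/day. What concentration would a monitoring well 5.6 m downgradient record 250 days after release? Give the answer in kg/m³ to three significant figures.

For an instantaneous plane source, C(x,t) = M/(n_e·A·√(4πDt)) · exp(−(x−vt)²/(4Dt)), with n_e·A the pore (flow) area.
Plume center vt = 0.10 × 250 = 25 m, so the well at 5.6 m is 19.4 m upgradient of the peak.
√(4πDt) = 30.18 m, giving peak height M/(n_e·A·√(4πDt)) = 42/(0.25 × 5.3 × 30.18) = 1.050 kg/m³.
(x−vt)²/(4Dt) = (-19.4)²/(4 × 0.29 × 250) = 1.298; exp(−1.298) = 0.2731.
C = 1.050 × 0.2731 = 0.287 kg/m³.

0.287 kg/m³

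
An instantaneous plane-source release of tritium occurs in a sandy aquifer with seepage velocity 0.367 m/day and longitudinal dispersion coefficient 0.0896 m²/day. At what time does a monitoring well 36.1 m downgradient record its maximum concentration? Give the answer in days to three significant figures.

97.7 days

For the 1D instantaneous-source solution, setting ∂C/∂t = 0 at fixed x gives v²t² + 2Dt − x² = 0, so t = (√(D² + v²x²) − D)/v².
√(D² + v²x²) = √(0.0896² + 0.367² × 36.1²) = 13.25; v² = 0.134689.
t = (13.25 − 0.0896)/0.134689 = 97.7 days (vs. the pure-advection estimate x/v = 98.4 d).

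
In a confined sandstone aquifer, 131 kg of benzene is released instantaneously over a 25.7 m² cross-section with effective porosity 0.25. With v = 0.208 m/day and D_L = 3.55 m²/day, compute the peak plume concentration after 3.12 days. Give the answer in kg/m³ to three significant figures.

The peak of an instantaneous 1D plume sits at x = vt; there the Gaussian factor is 1 and C_max = M/(n_e·A·√(4πDt)), where n_e·A is the pore area the mass is dissolved in.
√(4πDt) = √(4π × 3.55 × 3.12) = 11.80 m, so C_max = 131/(0.25 × 25.7 × 11.80) = 1.73 kg/m³.

1.73 kg/m³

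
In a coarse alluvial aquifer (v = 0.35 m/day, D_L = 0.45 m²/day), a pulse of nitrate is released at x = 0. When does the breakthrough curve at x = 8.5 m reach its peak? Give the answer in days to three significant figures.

20.9 days

For the 1D instantaneous-source solution, setting ∂C/∂t = 0 at fixed x gives v²t² + 2Dt − x² = 0, so t = (√(D² + v²x²) − D)/v².
√(D² + v²x²) = √(0.45² + 0.35² × 8.5²) = 3.009; v² = 0.1225.
t = (3.009 − 0.45)/0.1225 = 20.9 days (vs. the pure-advection estimate x/v = 24.3 d).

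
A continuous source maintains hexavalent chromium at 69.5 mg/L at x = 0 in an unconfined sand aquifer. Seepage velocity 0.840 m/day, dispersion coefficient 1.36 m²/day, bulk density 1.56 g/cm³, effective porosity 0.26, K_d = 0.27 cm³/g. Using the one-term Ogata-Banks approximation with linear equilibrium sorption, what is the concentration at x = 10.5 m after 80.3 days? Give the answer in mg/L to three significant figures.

66.2 mg/L

Retardation factor R = 1 + ρ_b·K_d/n = 1 + 1.56 × 0.27/0.26 = 2.620.
Sorption retards both mechanisms: v_R = v/R = 0.3206 m/day, D_R = D/R = 0.5191 m²/day.
v_R·t = 0.3206 × 80.3 = 25.74418 m; 2√(D_R t) = 12.91 m; argument = (10.5 − 25.74418)/12.91 = -1.181.
C = C₀ × ½·erfc(-1.181) = 69.5 × 0.9526 = 66.2 mg/L.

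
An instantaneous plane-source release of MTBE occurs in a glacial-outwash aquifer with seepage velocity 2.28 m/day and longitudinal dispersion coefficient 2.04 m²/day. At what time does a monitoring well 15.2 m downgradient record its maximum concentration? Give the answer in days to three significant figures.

6.29 days

For the 1D instantaneous-source solution, setting ∂C/∂t = 0 at fixed x gives v²t² + 2Dt − x² = 0, so t = (√(D² + v²x²) − D)/v².
√(D² + v²x²) = √(2.04² + 2.28² × 15.2²) = 34.72; v² = 5.1984.
t = (34.72 − 2.04)/5.1984 = 6.29 days (vs. the pure-advection estimate x/v = 6.67 d).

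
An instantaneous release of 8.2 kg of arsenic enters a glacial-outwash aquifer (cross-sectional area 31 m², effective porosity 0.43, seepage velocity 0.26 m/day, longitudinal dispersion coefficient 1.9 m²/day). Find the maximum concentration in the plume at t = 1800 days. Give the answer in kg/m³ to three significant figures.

The peak of an instantaneous 1D plume sits at x = vt; there the Gaussian factor is 1 and C_max = M/(n_e·A·√(4πDt)), where n_e·A is the pore area the mass is dissolved in.
√(4πDt) = √(4π × 1.9 × 1800) = 207.3 m, so C_max = 8.2/(0.43 × 31 × 207.3) = 0.00297 kg/m³.

0.00297 kg/m³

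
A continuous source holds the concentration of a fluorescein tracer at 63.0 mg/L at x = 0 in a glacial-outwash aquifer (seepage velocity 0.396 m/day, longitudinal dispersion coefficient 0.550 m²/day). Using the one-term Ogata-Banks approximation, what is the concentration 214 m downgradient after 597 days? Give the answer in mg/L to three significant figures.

51.0 mg/L

For a continuous step input, C/C₀ ≈ ½·erfc((x−vt)/(2√(Dt))).
vt = 0.396 × 597 = 236.412 m and 2√(Dt) = 2√(0.550 × 597) = 36.24 m.
Argument (x−vt)/(2√(Dt)) = (214 − 236.412)/36.24 = -0.6184; ½·erfc(-0.6184) = 0.8091.
C = 63.0 × 0.8091 = 51.0 mg/L.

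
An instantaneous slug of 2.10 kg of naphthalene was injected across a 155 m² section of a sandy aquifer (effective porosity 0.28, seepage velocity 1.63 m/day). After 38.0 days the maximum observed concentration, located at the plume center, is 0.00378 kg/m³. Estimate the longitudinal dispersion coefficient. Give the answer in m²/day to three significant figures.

0.343 m²/day

At the plume center C_max = M/(n_e·A·√(4πDt)), so D = M²/(4πt·(n_e·A·C_max)²).
n_e·A·C_max = 0.28 × 155 × 0.00378 = 0.1641 kg/m.
D = 2.10²/(4π × 38.0 × 0.1641²) = 0.343 m²/day.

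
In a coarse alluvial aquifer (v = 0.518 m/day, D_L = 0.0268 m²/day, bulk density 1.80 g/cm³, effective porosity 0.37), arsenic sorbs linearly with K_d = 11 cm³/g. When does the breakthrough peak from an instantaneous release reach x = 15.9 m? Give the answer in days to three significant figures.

Retardation factor R = 1 + ρ_b·K_d/n = 1 + 1.80 × 11/0.37 = 54.51.
Sorption retards both mechanisms: v_R = v/R = 0.009503 m/day, D_R = D/R = 0.0004917 m²/day.
Peak time from v_R²t² + 2D_R t − x² = 0: t = (√(D_R² + v_R²x²) − D_R)/v_R².
√(D_R² + v_R²x²) = √(0.0004917² + 0.009503² × 15.9²) = 0.1511; v_R² = 9.031e-05.
t = (0.1511 − 0.0004917)/9.031e-05 = 1670 days.

1670 days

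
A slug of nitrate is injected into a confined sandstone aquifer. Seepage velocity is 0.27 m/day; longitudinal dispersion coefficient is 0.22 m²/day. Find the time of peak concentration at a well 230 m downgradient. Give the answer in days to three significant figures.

849 days

For the 1D instantaneous-source solution, setting ∂C/∂t = 0 at fixed x gives v²t² + 2Dt − x² = 0, so t = (√(D² + v²x²) − D)/v².
√(D² + v²x²) = √(0.22² + 0.27² × 230²) = 62.10; v² = 0.0729.
t = (62.10 − 0.22)/0.0729 = 849 days (vs. the pure-advection estimate x/v = 852 d).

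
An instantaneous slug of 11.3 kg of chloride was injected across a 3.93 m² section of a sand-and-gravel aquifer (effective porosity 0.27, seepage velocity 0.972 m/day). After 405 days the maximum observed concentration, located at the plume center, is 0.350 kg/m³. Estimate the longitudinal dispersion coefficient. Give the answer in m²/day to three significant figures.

At the plume center C_max = M/(n_e·A·√(4πDt)), so D = M²/(4πt·(n_e·A·C_max)²).
n_e·A·C_max = 0.27 × 3.93 × 0.350 = 0.3714 kg/m.
D = 11.3²/(4π × 405 × 0.3714²) = 0.182 m²/day.

0.182 m²/day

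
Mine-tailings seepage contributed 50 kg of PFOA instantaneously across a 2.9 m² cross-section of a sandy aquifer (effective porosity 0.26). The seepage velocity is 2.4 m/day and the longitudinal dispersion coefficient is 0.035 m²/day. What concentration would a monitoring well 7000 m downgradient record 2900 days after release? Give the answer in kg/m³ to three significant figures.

0.0361 kg/m³

For an instantaneous plane source, C(x,t) = M/(n_e·A·√(4πDt)) · exp(−(x−vt)²/(4Dt)), with n_e·A the pore (flow) area.
Plume center vt = 2.4 × 2900 = 6960 m, so the well at 7000 m is 40 m downgradient of the peak.
√(4πDt) = 35.71 m, giving peak height M/(n_e·A·√(4πDt)) = 50/(0.26 × 2.9 × 35.71) = 1.857 kg/m³.
(x−vt)²/(4Dt) = (40)²/(4 × 0.035 × 2900) = 3.941; exp(−3.941) = 0.01943.
C = 1.857 × 0.01943 = 0.0361 kg/m³.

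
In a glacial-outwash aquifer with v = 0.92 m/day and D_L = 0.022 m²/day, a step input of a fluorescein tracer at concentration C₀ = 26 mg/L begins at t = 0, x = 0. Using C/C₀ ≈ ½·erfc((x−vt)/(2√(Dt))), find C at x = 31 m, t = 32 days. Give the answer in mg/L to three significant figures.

2.45 mg/L

For a continuous step input, C/C₀ ≈ ½·erfc((x−vt)/(2√(Dt))).
vt = 0.92 × 32 = 29.44 m and 2√(Dt) = 2√(0.022 × 32) = 1.678 m.
Argument (x−vt)/(2√(Dt)) = (31 − 29.44)/1.678 = 0.9297; ½·erfc(0.9297) = 0.09429.
C = 26 × 0.09429 = 2.45 mg/L.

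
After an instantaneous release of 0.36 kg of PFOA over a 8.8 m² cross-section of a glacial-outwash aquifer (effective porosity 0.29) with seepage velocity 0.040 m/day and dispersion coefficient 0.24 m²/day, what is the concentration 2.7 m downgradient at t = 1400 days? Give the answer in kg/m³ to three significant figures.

0.000262 kg/m³

For an instantaneous plane source, C(x,t) = M/(n_e·A·√(4πDt)) · exp(−(x−vt)²/(4Dt)), with n_e·A the pore (flow) area.
Plume center vt = 0.040 × 1400 = 56 m, so the well at 2.7 m is 53.3 m upgradient of the peak.
√(4πDt) = 64.98 m, giving peak height M/(n_e·A·√(4πDt)) = 0.36/(0.29 × 8.8 × 64.98) = 0.002171 kg/m³.
(x−vt)²/(4Dt) = (-53.3)²/(4 × 0.24 × 1400) = 2.114; exp(−2.114) = 0.1208.
C = 0.002171 × 0.1208 = 0.000262 kg/m³.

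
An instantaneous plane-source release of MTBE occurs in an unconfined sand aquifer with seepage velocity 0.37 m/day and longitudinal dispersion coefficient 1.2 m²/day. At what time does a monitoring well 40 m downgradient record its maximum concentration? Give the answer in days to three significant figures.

99.7 days

For the 1D instantaneous-source solution, setting ∂C/∂t = 0 at fixed x gives v²t² + 2Dt − x² = 0, so t = (√(D² + v²x²) − D)/v².
√(D² + v²x²) = √(1.2² + 0.37² × 40²) = 14.85; v² = 0.1369.
t = (14.85 − 1.2)/0.1369 = 99.7 days (vs. the pure-advection estimate x/v = 108 d).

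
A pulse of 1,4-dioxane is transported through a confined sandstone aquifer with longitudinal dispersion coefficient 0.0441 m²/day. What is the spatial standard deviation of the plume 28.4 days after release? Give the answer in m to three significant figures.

1.58 m

Dispersive spreading gives a Gaussian with σ² = 2Dt; advection only shifts the center.
σ = √(2 × 0.0441 × 28.4) = 1.58 m.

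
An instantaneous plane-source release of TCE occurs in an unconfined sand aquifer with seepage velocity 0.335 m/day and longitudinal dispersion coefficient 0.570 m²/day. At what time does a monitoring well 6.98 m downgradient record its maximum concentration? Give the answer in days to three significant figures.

16.4 days

For the 1D instantaneous-source solution, setting ∂C/∂t = 0 at fixed x gives v²t² + 2Dt − x² = 0, so t = (√(D² + v²x²) − D)/v².
√(D² + v²x²) = √(0.570² + 0.335² × 6.98²) = 2.407; v² = 0.112225.
t = (2.407 − 0.570)/0.112225 = 16.4 days (vs. the pure-advection estimate x/v = 20.8 d).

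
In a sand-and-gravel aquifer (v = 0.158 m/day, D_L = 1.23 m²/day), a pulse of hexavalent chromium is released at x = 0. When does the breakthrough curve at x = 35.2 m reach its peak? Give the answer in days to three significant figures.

For the 1D instantaneous-source solution, setting ∂C/∂t = 0 at fixed x gives v²t² + 2Dt − x² = 0, so t = (√(D² + v²x²) − D)/v².
√(D² + v²x²) = √(1.23² + 0.158² × 35.2²) = 5.696; v² = 0.024964.
t = (5.696 − 1.23)/0.024964 = 179 days (vs. the pure-advection estimate x/v = 223 d).

179 days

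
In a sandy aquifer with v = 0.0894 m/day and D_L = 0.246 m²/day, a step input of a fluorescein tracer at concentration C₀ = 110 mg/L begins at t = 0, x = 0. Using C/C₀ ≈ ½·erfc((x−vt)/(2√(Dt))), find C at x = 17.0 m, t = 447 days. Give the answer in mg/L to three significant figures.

103 mg/L

For a continuous step input, C/C₀ ≈ ½·erfc((x−vt)/(2√(Dt))).
vt = 0.0894 × 447 = 39.9618 m and 2√(Dt) = 2√(0.246 × 447) = 20.97 m.
Argument (x−vt)/(2√(Dt)) = (17.0 − 39.9618)/20.97 = -1.095; ½·erfc(-1.095) = 0.9393.
C = 110 × 0.9393 = 103 mg/L.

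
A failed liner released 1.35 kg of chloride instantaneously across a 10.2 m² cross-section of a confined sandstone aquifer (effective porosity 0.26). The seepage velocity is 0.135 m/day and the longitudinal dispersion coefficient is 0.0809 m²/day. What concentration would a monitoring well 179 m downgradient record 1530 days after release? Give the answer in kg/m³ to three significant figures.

0.00279 kg/m³

For an instantaneous plane source, C(x,t) = M/(n_e·A·√(4πDt)) · exp(−(x−vt)²/(4Dt)), with n_e·A the pore (flow) area.
Plume center vt = 0.135 × 1530 = 206.55 m, so the well at 179 m is 27.55 m upgradient of the peak.
√(4πDt) = 39.44 m, giving peak height M/(n_e·A·√(4πDt)) = 1.35/(0.26 × 10.2 × 39.44) = 0.01291 kg/m³.
(x−vt)²/(4Dt) = (-27.55)²/(4 × 0.0809 × 1530) = 1.533; exp(−1.533) = 0.2159.
C = 0.01291 × 0.2159 = 0.00279 kg/m³.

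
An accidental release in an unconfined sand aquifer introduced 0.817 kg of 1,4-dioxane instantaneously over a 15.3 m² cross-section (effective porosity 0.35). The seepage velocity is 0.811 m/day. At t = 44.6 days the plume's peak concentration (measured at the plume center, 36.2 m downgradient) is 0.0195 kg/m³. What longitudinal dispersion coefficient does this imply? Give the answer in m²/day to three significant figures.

0.109 m²/day

At the plume center C_max = M/(n_e·A·√(4πDt)), so D = M²/(4πt·(n_e·A·C_max)²).
n_e·A·C_max = 0.35 × 15.3 × 0.0195 = 0.1044 kg/m.
D = 0.817²/(4π × 44.6 × 0.1044²) = 0.109 m²/day.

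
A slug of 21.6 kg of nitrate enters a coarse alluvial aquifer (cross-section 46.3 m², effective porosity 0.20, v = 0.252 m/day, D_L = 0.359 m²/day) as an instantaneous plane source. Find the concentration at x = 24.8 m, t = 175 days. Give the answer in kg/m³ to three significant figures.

For an instantaneous plane source, C(x,t) = M/(n_e·A·√(4πDt)) · exp(−(x−vt)²/(4Dt)), with n_e·A the pore (flow) area.
Plume center vt = 0.252 × 175 = 44.1 m, so the well at 24.8 m is 19.3 m upgradient of the peak.
√(4πDt) = 28.10 m, giving peak height M/(n_e·A·√(4πDt)) = 21.6/(0.20 × 46.3 × 28.10) = 0.08301 kg/m³.
(x−vt)²/(4Dt) = (-19.3)²/(4 × 0.359 × 175) = 1.482; exp(−1.482) = 0.2272.
C = 0.08301 × 0.2272 = 0.0189 kg/m³.

0.0189 kg/m³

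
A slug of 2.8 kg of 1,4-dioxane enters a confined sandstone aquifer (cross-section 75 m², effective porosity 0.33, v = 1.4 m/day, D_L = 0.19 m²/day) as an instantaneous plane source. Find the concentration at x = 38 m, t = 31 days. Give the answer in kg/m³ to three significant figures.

0.00381 kg/m³

For an instantaneous plane source, C(x,t) = M/(n_e·A·√(4πDt)) · exp(−(x−vt)²/(4Dt)), with n_e·A the pore (flow) area.
Plume center vt = 1.4 × 31 = 43.4 m, so the well at 38 m is 5.4 m upgradient of the peak.
√(4πDt) = 8.603 m, giving peak height M/(n_e·A·√(4πDt)) = 2.8/(0.33 × 75 × 8.603) = 0.01315 kg/m³.
(x−vt)²/(4Dt) = (-5.4)²/(4 × 0.19 × 31) = 1.238; exp(−1.238) = 0.2900.
C = 0.01315 × 0.2900 = 0.00381 kg/m³.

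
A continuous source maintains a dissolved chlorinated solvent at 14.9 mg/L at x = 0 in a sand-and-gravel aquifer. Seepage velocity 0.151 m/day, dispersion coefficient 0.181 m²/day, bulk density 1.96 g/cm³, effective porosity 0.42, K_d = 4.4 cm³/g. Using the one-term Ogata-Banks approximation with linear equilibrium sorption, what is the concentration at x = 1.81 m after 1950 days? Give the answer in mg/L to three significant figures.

14.6 mg/L

Retardation factor R = 1 + ρ_b·K_d/n = 1 + 1.96 × 4.4/0.42 = 21.53.
Sorption retards both mechanisms: v_R = v/R = 0.007013 m/day, D_R = D/R = 0.008407 m²/day.
v_R·t = 0.007013 × 1950 = 13.67535 m; 2√(D_R t) = 8.098 m; argument = (1.81 − 13.67535)/8.098 = -1.465.
C = C₀ × ½·erfc(-1.465) = 14.9 × 0.9809 = 14.6 mg/L.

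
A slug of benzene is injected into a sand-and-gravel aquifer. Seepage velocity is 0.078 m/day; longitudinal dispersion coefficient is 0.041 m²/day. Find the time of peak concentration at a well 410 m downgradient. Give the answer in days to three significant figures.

For the 1D instantaneous-source solution, setting ∂C/∂t = 0 at fixed x gives v²t² + 2Dt − x² = 0, so t = (√(D² + v²x²) − D)/v².
√(D² + v²x²) = √(0.041² + 0.078² × 410²) = 31.98; v² = 0.006084.
t = (31.98 − 0.041)/0.006084 = 5250 days (vs. the pure-advection estimate x/v = 5260 d).

5250 days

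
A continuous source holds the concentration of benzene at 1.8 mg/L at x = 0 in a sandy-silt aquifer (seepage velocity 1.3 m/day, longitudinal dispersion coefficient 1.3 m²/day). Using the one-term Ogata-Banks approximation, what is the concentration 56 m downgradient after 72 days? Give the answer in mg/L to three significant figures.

1.79 mg/L

For a continuous step input, C/C₀ ≈ ½·erfc((x−vt)/(2√(Dt))).
vt = 1.3 × 72 = 93.6 m and 2√(Dt) = 2√(1.3 × 72) = 19.35 m.
Argument (x−vt)/(2√(Dt)) = (56 − 93.6)/19.35 = -1.943; ½·erfc(-1.943) = 0.9970.
C = 1.8 × 0.9970 = 1.79 mg/L.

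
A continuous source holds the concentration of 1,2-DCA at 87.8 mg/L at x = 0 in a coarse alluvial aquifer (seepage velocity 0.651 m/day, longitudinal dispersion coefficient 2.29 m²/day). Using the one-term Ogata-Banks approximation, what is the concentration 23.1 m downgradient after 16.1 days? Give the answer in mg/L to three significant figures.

For a continuous step input, C/C₀ ≈ ½·erfc((x−vt)/(2√(Dt))).
vt = 0.651 × 16.1 = 10.4811 m and 2√(Dt) = 2√(2.29 × 16.1) = 12.14 m.
Argument (x−vt)/(2√(Dt)) = (23.1 − 10.4811)/12.14 = 1.039; ½·erfc(1.039) = 0.07087.
C = 87.8 × 0.07087 = 6.22 mg/L.

6.22 mg/L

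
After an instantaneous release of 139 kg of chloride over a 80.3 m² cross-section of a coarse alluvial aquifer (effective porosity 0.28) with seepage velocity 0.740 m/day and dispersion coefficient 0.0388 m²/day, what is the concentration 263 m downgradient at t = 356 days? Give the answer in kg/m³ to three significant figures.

0.468 kg/m³

For an instantaneous plane source, C(x,t) = M/(n_e·A·√(4πDt)) · exp(−(x−vt)²/(4Dt)), with n_e·A the pore (flow) area.
Plume center vt = 0.740 × 356 = 263.44 m, so the well at 263 m is 0.44 m upgradient of the peak.
√(4πDt) = 13.17 m, giving peak height M/(n_e·A·√(4πDt)) = 139/(0.28 × 80.3 × 13.17) = 0.4694 kg/m³.
(x−vt)²/(4Dt) = (-0.44)²/(4 × 0.0388 × 356) = 0.003504; exp(−0.003504) = 0.9965.
C = 0.4694 × 0.9965 = 0.468 kg/m³.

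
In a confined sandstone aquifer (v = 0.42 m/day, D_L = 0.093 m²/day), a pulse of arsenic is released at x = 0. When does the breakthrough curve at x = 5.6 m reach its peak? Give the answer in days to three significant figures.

12.8 days

For the 1D instantaneous-source solution, setting ∂C/∂t = 0 at fixed x gives v²t² + 2Dt − x² = 0, so t = (√(D² + v²x²) − D)/v².
√(D² + v²x²) = √(0.093² + 0.42² × 5.6²) = 2.354; v² = 0.1764.
t = (2.354 − 0.093)/0.1764 = 12.8 days (vs. the pure-advection estimate x/v = 13.3 d).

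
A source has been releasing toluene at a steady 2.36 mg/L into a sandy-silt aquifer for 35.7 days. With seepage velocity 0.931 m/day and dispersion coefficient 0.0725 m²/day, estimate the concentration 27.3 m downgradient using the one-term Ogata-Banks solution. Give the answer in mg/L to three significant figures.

2.35 mg/L

For a continuous step input, C/C₀ ≈ ½·erfc((x−vt)/(2√(Dt))).
vt = 0.931 × 35.7 = 33.2367 m and 2√(Dt) = 2√(0.0725 × 35.7) = 3.218 m.
Argument (x−vt)/(2√(Dt)) = (27.3 − 33.2367)/3.218 = -1.845; ½·erfc(-1.845) = 0.9955.
C = 2.36 × 0.9955 = 2.35 mg/L.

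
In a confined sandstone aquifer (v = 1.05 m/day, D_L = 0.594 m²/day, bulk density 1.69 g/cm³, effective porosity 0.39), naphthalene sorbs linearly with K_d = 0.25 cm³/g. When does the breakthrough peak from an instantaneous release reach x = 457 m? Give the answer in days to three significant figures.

Retardation factor R = 1 + ρ_b·K_d/n = 1 + 1.69 × 0.25/0.39 = 2.083.
Sorption retards both mechanisms: v_R = v/R = 0.5041 m/day, D_R = D/R = 0.2852 m²/day.
Peak time from v_R²t² + 2D_R t − x² = 0: t = (√(D_R² + v_R²x²) − D_R)/v_R².
√(D_R² + v_R²x²) = √(0.2852² + 0.5041² × 457²) = 230.4; v_R² = 0.2541.
t = (230.4 − 0.2852)/0.2541 = 906 days.

906 days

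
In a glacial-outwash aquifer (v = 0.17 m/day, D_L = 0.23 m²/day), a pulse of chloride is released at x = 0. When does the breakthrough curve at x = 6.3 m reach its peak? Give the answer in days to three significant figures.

29.9 days

For the 1D instantaneous-source solution, setting ∂C/∂t = 0 at fixed x gives v²t² + 2Dt − x² = 0, so t = (√(D² + v²x²) − D)/v².
√(D² + v²x²) = √(0.23² + 0.17² × 6.3²) = 1.095; v² = 0.0289.
t = (1.095 − 0.23)/0.0289 = 29.9 days (vs. the pure-advection estimate x/v = 37.1 d).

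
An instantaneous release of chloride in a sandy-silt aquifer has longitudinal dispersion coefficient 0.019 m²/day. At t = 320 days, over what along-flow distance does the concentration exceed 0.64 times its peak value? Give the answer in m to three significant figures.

The plume is Gaussian with σ = √(2Dt) = √(2 × 0.019 × 320) = 3.487 m.
C/C_peak = exp(−Δx²/(2σ²)) = 0.64 ⇒ Δx = σ·√(−2 ln 0.64) = 3.487 × 0.9448 = 3.295 m.
Width = 2Δx = 6.59 m.

6.59 m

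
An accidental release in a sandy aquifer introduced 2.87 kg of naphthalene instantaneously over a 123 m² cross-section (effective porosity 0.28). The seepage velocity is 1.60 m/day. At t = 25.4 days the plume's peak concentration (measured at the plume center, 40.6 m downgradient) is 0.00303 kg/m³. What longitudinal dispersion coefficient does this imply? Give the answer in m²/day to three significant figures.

2.37 m²/day

At the plume center C_max = M/(n_e·A·√(4πDt)), so D = M²/(4πt·(n_e·A·C_max)²).
n_e·A·C_max = 0.28 × 123 × 0.00303 = 0.1044 kg/m.
D = 2.87²/(4π × 25.4 × 0.1044²) = 2.37 m²/day.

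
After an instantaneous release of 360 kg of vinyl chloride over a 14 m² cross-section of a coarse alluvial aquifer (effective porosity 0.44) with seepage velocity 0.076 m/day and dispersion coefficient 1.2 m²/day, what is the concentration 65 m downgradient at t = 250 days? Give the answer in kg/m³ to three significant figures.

For an instantaneous plane source, C(x,t) = M/(n_e·A·√(4πDt)) · exp(−(x−vt)²/(4Dt)), with n_e·A the pore (flow) area.
Plume center vt = 0.076 × 250 = 19 m, so the well at 65 m is 46 m downgradient of the peak.
√(4πDt) = 61.40 m, giving peak height M/(n_e·A·√(4πDt)) = 360/(0.44 × 14 × 61.40) = 0.9518 kg/m³.
(x−vt)²/(4Dt) = (46)²/(4 × 1.2 × 250) = 1.763; exp(−1.763) = 0.1715.
C = 0.9518 × 0.1715 = 0.163 kg/m³.

0.163 kg/m³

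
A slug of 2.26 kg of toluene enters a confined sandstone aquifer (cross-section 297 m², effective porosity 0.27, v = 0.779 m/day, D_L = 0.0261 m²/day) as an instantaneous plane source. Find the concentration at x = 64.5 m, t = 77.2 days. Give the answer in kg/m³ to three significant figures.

0.000529 kg/m³

For an instantaneous plane source, C(x,t) = M/(n_e·A·√(4πDt)) · exp(−(x−vt)²/(4Dt)), with n_e·A the pore (flow) area.
Plume center vt = 0.779 × 77.2 = 60.1388 m, so the well at 64.5 m is 4.3612 m downgradient of the peak.
√(4πDt) = 5.032 m, giving peak height M/(n_e·A·√(4πDt)) = 2.26/(0.27 × 297 × 5.032) = 0.005601 kg/m³.
(x−vt)²/(4Dt) = (4.3612)²/(4 × 0.0261 × 77.2) = 2.360; exp(−2.360) = 0.09442.
C = 0.005601 × 0.09442 = 0.000529 kg/m³.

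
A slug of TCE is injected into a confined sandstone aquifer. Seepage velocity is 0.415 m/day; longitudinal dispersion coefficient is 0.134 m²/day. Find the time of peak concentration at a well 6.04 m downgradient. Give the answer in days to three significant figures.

For the 1D instantaneous-source solution, setting ∂C/∂t = 0 at fixed x gives v²t² + 2Dt − x² = 0, so t = (√(D² + v²x²) − D)/v².
√(D² + v²x²) = √(0.134² + 0.415² × 6.04²) = 2.510; v² = 0.172225.
t = (2.510 − 0.134)/0.172225 = 13.8 days (vs. the pure-advection estimate x/v = 14.6 d).

13.8 days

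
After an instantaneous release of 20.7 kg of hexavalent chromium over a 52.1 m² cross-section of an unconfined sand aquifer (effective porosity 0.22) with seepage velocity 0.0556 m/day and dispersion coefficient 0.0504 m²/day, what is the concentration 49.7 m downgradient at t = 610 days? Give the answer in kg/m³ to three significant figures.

For an instantaneous plane source, C(x,t) = M/(n_e·A·√(4πDt)) · exp(−(x−vt)²/(4Dt)), with n_e·A the pore (flow) area.
Plume center vt = 0.0556 × 610 = 33.916 m, so the well at 49.7 m is 15.784 m downgradient of the peak.
√(4πDt) = 19.66 m, giving peak height M/(n_e·A·√(4πDt)) = 20.7/(0.22 × 52.1 × 19.66) = 0.09186 kg/m³.
(x−vt)²/(4Dt) = (15.784)²/(4 × 0.0504 × 610) = 2.026; exp(−2.026) = 0.1319.
C = 0.09186 × 0.1319 = 0.0121 kg/m³.

0.0121 kg/m³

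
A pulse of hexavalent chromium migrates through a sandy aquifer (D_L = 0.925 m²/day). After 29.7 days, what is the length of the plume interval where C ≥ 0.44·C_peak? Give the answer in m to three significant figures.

The plume is Gaussian with σ = √(2Dt) = √(2 × 0.925 × 29.7) = 7.412 m.
C/C_peak = exp(−Δx²/(2σ²)) = 0.44 ⇒ Δx = σ·√(−2 ln 0.44) = 7.412 × 1.281 = 9.495 m.
Width = 2Δx = 19.0 m.

19.0 m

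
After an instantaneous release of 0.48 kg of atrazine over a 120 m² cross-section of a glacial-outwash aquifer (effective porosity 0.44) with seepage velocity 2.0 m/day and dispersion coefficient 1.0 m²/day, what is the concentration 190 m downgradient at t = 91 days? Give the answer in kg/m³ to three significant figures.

For an instantaneous plane source, C(x,t) = M/(n_e·A·√(4πDt)) · exp(−(x−vt)²/(4Dt)), with n_e·A the pore (flow) area.
Plume center vt = 2.0 × 91 = 182 m, so the well at 190 m is 8 m downgradient of the peak.
√(4πDt) = 33.82 m, giving peak height M/(n_e·A·√(4πDt)) = 0.48/(0.44 × 120 × 33.82) = 0.0002688 kg/m³.
(x−vt)²/(4Dt) = (8)²/(4 × 1.0 × 91) = 0.1758; exp(−0.1758) = 0.8388.
C = 0.0002688 × 0.8388 = 0.000225 kg/m³.

0.000225 kg/m³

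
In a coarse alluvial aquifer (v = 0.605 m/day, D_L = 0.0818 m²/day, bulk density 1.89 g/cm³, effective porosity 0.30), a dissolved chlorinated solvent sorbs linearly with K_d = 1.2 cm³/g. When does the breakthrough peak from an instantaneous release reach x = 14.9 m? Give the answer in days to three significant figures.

209 days

Retardation factor R = 1 + ρ_b·K_d/n = 1 + 1.89 × 1.2/0.30 = 8.560.
Sorption retards both mechanisms: v_R = v/R = 0.07068 m/day, D_R = D/R = 0.009556 m²/day.
Peak time from v_R²t² + 2D_R t − x² = 0: t = (√(D_R² + v_R²x²) − D_R)/v_R².
√(D_R² + v_R²x²) = √(0.009556² + 0.07068² × 14.9²) = 1.053; v_R² = 0.004996.
t = (1.053 − 0.009556)/0.004996 = 209 days.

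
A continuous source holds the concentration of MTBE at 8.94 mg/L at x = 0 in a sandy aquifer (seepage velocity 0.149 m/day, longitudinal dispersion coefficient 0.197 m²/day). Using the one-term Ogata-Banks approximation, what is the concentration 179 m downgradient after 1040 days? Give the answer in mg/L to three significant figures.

For a continuous step input, C/C₀ ≈ ½·erfc((x−vt)/(2√(Dt))).
vt = 0.149 × 1040 = 154.96 m and 2√(Dt) = 2√(0.197 × 1040) = 28.63 m.
Argument (x−vt)/(2√(Dt)) = (179 − 154.96)/28.63 = 0.8397; ½·erfc(0.8397) = 0.1175.
C = 8.94 × 0.1175 = 1.05 mg/L.

1.05 mg/L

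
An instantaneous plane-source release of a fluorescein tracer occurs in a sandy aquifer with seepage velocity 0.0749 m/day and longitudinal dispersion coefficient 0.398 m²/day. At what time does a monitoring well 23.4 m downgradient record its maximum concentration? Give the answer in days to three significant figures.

For the 1D instantaneous-source solution, setting ∂C/∂t = 0 at fixed x gives v²t² + 2Dt − x² = 0, so t = (√(D² + v²x²) − D)/v².
√(D² + v²x²) = √(0.398² + 0.0749² × 23.4²) = 1.797; v² = 0.00561001.
t = (1.797 − 0.398)/0.00561001 = 249 days (vs. the pure-advection estimate x/v = 312 d).

249 days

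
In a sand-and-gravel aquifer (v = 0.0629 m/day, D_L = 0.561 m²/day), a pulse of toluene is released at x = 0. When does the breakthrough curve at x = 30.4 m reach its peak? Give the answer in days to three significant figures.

362 days

For the 1D instantaneous-source solution, setting ∂C/∂t = 0 at fixed x gives v²t² + 2Dt − x² = 0, so t = (√(D² + v²x²) − D)/v².
√(D² + v²x²) = √(0.561² + 0.0629² × 30.4²) = 1.993; v² = 0.00395641.
t = (1.993 − 0.561)/0.00395641 = 362 days (vs. the pure-advection estimate x/v = 483 d).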